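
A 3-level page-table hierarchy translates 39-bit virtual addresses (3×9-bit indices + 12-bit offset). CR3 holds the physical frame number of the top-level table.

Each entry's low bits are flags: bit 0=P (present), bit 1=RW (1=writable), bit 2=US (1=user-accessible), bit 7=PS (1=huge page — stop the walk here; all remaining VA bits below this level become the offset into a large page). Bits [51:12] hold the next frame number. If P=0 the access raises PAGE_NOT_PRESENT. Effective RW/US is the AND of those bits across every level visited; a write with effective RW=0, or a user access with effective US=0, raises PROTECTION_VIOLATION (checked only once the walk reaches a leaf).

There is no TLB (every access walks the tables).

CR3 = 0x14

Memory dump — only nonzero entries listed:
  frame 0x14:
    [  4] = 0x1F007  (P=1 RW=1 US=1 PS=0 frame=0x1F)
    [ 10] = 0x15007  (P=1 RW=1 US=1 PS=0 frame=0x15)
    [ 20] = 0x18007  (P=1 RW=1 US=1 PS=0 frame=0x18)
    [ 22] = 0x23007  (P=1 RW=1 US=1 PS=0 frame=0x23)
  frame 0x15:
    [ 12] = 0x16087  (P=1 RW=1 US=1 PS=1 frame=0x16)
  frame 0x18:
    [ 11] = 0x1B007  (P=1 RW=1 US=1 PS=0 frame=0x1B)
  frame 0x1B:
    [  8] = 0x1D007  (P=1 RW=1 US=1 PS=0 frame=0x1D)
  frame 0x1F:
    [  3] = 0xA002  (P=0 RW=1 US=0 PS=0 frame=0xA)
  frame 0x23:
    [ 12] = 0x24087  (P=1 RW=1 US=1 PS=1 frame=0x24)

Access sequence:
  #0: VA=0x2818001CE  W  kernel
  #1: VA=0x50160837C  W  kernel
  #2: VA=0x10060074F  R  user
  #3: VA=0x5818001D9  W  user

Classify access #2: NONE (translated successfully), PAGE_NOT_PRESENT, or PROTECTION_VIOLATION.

Per-access translation:
#0 VA=0x2818001CE (w,kernel):
  L0: frame=0x14 idx=10 entry=0x15007 [P=1 RW=1 US=1 PS=0]
  L1: frame=0x15 idx=12 entry=0x16087 [P=1 RW=1 US=1 PS=1]
  ✓ 0x161CE (huge @L1)  — 2 lookups
#1 VA=0x50160837C (w,kernel):
  L0: frame=0x14 idx=20 entry=0x18007 [P=1 RW=1 US=1 PS=0]
  L1: frame=0x18 idx=11 entry=0x1B007 [P=1 RW=1 US=1 PS=0]
  L2: frame=0x1B idx=8 entry=0x1D007 [P=1 RW=1 US=1 PS=0]
  ✓ 0x1D37C  — 3 lookups
#2 VA=0x10060074F (r,user):
  L0: frame=0x14 idx=4 entry=0x1F007 [P=1 RW=1 US=1 PS=0]
  L1: frame=0x1F idx=3 entry=0xA002 [P=0 RW=1 US=0 PS=0]
  ✗ PAGE_NOT_PRESENT  [2 reads]
#3 VA=0x5818001D9 (w,user):
  L0: frame=0x14 idx=22 entry=0x23007 [P=1 RW=1 US=1 PS=0]
  L1: frame=0x23 idx=12 entry=0x24087 [P=1 RW=1 US=1 PS=1]
  ✓ 0x241D9 (huge @L1)  — 2 lookups

Access #2 fault: PAGE_NOT_PRESENT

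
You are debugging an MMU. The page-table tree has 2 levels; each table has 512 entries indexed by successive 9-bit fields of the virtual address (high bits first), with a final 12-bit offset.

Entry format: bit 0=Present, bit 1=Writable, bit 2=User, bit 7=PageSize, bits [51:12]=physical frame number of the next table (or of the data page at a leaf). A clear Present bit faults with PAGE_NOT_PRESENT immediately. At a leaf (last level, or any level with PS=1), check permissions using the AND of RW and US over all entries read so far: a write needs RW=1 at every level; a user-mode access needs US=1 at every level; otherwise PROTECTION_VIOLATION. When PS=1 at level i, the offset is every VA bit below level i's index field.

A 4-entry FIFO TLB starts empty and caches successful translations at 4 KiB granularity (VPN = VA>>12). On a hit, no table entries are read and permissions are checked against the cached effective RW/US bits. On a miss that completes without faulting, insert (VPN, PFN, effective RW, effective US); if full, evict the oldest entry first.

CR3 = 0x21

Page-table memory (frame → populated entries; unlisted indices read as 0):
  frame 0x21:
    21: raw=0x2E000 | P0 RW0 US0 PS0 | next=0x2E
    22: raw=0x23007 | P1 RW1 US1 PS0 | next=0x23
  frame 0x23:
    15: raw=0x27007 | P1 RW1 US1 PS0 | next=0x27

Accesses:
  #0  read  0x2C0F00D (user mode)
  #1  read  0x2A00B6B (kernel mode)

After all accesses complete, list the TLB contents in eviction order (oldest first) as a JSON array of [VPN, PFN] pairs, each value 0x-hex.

Trace:
#0 VA=0x2C0F00D (r,user):
  lvl0: tbl 0x21, slot 22 ⇒ 0x23007 (P1/RW1/US1/PS0)
  lvl1: tbl 0x23, slot 15 ⇒ 0x27007 (P1/RW1/US1/PS0)
  ⇒ phys 0x2700D  [2 reads]
#1 VA=0x2A00B6B (r,kernel):
  lvl0: tbl 0x21, slot 21 ⇒ 0x2E000 (P0/RW0/US0/PS0)
  ✗ PAGE_NOT_PRESENT  [1 reads]

TLB: [["0x2C0F", "0x27"]]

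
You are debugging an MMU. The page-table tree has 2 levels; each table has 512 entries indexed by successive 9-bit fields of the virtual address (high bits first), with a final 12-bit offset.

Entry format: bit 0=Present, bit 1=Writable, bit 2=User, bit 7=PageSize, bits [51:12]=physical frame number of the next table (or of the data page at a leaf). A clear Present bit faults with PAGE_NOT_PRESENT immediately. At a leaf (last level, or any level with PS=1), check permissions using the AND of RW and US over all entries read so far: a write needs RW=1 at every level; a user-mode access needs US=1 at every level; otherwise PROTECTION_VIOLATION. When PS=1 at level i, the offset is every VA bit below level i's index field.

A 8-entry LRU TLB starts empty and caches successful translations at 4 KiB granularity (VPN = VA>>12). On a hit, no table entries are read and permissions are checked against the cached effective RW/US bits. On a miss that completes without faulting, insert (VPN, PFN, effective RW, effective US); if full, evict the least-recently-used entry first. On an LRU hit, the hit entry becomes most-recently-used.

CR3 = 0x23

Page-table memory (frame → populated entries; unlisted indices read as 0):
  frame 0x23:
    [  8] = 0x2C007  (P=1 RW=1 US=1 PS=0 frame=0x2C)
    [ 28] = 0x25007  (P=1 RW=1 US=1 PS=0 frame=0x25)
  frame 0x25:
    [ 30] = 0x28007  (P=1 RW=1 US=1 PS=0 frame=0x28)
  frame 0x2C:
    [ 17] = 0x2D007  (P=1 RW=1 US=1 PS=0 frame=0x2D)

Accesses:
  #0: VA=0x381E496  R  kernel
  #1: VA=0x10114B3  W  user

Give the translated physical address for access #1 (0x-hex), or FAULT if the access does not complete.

Trace:
#0 VA=0x381E496 (r,kernel):
  L0 @0x23[28] → 0x25007  P=1,RW=1,US=1,PS=0
  L1 @0x25[30] → 0x28007  P=1,RW=1,US=1,PS=0
  ⇒ phys 0x28496  [2 reads]
#1 VA=0x10114B3 (w,user):
  L0 @0x23[8] → 0x2C007  P=1,RW=1,US=1,PS=0
  L1 @0x2C[17] → 0x2D007  P=1,RW=1,US=1,PS=0
  ⇒ phys 0x2D4B3  [2 reads]

Access #1 PA: 0x2D4B3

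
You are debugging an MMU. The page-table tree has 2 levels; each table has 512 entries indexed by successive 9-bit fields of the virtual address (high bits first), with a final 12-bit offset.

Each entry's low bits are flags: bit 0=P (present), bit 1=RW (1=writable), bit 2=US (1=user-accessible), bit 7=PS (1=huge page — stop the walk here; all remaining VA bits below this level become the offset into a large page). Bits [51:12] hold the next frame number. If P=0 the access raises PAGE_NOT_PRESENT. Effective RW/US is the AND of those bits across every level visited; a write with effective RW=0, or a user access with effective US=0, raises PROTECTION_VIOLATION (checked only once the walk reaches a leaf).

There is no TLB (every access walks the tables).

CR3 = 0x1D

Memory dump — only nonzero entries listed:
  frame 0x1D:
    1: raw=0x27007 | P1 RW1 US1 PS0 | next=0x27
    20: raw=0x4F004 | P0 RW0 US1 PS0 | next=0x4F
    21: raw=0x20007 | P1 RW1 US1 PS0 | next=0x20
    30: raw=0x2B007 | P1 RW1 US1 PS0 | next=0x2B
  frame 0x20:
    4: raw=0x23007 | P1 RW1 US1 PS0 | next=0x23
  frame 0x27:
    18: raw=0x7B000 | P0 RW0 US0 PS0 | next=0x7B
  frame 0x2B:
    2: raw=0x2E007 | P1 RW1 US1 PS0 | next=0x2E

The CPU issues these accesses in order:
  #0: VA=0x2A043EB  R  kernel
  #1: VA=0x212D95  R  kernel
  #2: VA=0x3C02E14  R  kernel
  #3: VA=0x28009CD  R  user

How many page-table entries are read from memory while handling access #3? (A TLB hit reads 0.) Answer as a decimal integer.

Per-access translation:
#0 VA=0x2A043EB (r,kernel):
  [0] read 0x1D idx=21: raw=0x20007 flags P=1 W=1 U=1 S=0
  [1] read 0x20 idx=4: raw=0x23007 flags P=1 W=1 U=1 S=0
  ✓ 0x233EB  — 2 lookups
#1 VA=0x212D95 (r,kernel):
  [0] read 0x1D idx=1: raw=0x27007 flags P=1 W=1 U=1 S=0
  [1] read 0x27 idx=18: raw=0x7B000 flags P=0 W=0 U=0 S=0
  ✗ PAGE_NOT_PRESENT  [2 reads]
#2 VA=0x3C02E14 (r,kernel):
  [0] read 0x1D idx=30: raw=0x2B007 flags P=1 W=1 U=1 S=0
  [1] read 0x2B idx=2: raw=0x2E007 flags P=1 W=1 U=1 S=0
  ✓ 0x2EE14  — 2 lookups
#3 VA=0x28009CD (r,user):
  [0] read 0x1D idx=20: raw=0x4F004 flags P=0 W=0 U=1 S=0
  ✗ PAGE_NOT_PRESENT  [1 reads]

Entries read for #3: 1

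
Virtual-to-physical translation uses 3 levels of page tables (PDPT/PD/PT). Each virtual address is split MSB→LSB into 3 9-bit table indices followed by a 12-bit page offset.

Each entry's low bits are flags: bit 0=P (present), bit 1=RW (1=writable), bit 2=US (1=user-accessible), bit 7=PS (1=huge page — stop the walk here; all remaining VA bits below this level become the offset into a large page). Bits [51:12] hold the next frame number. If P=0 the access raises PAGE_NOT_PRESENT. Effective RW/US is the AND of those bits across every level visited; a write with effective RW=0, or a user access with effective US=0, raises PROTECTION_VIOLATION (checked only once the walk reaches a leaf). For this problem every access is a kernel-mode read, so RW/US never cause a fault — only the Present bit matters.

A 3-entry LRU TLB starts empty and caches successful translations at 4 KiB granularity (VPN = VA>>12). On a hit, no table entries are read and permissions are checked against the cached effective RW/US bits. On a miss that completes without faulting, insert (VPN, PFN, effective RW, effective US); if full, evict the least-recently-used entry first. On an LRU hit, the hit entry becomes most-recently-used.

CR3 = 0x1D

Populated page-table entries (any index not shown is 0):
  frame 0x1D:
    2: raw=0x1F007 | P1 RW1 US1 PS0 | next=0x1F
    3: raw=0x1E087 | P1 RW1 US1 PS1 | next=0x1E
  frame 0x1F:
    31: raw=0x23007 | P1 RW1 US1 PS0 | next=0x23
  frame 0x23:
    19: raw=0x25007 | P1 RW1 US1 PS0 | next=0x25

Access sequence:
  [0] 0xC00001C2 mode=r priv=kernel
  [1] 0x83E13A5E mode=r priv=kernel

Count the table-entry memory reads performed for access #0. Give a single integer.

Per-access translation:
#0 VA=0xC00001C2 (r,kernel):
  [0] read 0x1D idx=3: raw=0x1E087 flags P=1 W=1 U=1 S=1
  ⇒ phys 0x1E1C2 (huge @L0)  [1 reads]
#1 VA=0x83E13A5E (r,kernel):
  [0] read 0x1D idx=2: raw=0x1F007 flags P=1 W=1 U=1 S=0
  [1] read 0x1F idx=31: raw=0x23007 flags P=1 W=1 U=1 S=0
  [2] read 0x23 idx=19: raw=0x25007 flags P=1 W=1 U=1 S=0
  ⇒ phys 0x25A5E  [3 reads]

Entries read for #0: 1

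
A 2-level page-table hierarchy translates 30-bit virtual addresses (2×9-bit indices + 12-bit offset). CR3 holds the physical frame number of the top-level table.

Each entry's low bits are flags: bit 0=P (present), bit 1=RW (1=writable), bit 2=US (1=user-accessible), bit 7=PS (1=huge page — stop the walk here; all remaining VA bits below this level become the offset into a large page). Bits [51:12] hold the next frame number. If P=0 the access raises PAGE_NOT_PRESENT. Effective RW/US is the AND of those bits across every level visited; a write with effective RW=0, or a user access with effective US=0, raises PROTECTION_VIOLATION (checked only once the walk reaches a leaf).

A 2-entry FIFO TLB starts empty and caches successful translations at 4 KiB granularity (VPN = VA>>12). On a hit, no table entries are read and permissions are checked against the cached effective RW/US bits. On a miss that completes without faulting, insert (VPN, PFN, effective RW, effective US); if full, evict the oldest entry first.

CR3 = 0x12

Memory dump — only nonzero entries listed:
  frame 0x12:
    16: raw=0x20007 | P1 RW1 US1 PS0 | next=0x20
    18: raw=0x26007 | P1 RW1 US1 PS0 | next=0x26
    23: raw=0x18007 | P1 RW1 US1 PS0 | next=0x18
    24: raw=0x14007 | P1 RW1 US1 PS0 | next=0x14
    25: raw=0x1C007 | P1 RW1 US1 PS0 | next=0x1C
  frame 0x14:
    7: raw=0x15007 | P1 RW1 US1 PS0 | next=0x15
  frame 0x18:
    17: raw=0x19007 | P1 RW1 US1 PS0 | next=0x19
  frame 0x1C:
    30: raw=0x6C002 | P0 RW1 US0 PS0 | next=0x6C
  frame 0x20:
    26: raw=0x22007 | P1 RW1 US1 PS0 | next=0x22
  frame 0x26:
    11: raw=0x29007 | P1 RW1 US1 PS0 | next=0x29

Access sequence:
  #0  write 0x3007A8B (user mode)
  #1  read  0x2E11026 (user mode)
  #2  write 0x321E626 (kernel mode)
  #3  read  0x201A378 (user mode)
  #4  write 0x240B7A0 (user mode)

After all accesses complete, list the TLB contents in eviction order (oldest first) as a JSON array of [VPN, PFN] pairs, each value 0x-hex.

Per-access translation:
#0 VA=0x3007A8B (w,user):
  L0: frame=0x12 idx=24 entry=0x14007 [P=1 RW=1 US=1 PS=0]
  L1: frame=0x14 idx=7 entry=0x15007 [P=1 RW=1 US=1 PS=0]
  → PA=0x15A8B  (2 entries read)
#1 VA=0x2E11026 (r,user):
  L0: frame=0x12 idx=23 entry=0x18007 [P=1 RW=1 US=1 PS=0]
  L1: frame=0x18 idx=17 entry=0x19007 [P=1 RW=1 US=1 PS=0]
  → PA=0x19026  (2 entries read)
#2 VA=0x321E626 (w,kernel):
  L0: frame=0x12 idx=25 entry=0x1C007 [P=1 RW=1 US=1 PS=0]
  L1: frame=0x1C idx=30 entry=0x6C002 [P=0 RW=1 US=0 PS=0]
  ⇒ fault: PAGE_NOT_PRESENT  — 2 lookups
#3 VA=0x201A378 (r,user):
  L0: frame=0x12 idx=16 entry=0x20007 [P=1 RW=1 US=1 PS=0]
  L1: frame=0x20 idx=26 entry=0x22007 [P=1 RW=1 US=1 PS=0]
  → PA=0x22378  (2 entries read)
#4 VA=0x240B7A0 (w,user):
  L0: frame=0x12 idx=18 entry=0x26007 [P=1 RW=1 US=1 PS=0]
  L1: frame=0x26 idx=11 entry=0x29007 [P=1 RW=1 US=1 PS=0]
  → PA=0x297A0  (2 entries read)

TLB: [["0x201A", "0x22"], ["0x240B", "0x29"]]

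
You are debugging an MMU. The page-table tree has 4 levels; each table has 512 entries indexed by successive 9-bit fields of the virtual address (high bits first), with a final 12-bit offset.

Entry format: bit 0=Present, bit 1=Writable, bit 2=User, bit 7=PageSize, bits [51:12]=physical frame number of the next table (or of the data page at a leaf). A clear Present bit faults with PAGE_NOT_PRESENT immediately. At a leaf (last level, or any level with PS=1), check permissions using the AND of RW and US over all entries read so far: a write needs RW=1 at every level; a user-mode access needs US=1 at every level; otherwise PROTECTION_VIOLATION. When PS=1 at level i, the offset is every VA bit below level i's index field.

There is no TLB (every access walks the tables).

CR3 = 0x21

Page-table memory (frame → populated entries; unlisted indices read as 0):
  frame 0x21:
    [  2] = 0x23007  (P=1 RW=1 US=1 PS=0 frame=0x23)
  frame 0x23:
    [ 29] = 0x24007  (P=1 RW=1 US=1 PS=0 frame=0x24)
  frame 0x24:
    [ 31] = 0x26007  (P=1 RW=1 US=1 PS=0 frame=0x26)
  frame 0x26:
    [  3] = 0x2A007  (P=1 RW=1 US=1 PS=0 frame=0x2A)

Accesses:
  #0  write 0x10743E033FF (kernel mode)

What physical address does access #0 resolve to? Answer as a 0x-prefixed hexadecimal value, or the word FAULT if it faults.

Trace:
#0 VA=0x10743E033FF (w,kernel):
  L0 @0x21[2] → 0x23007  P=1,RW=1,US=1,PS=0
  L1 @0x23[29] → 0x24007  P=1,RW=1,US=1,PS=0
  L2 @0x24[31] → 0x26007  P=1,RW=1,US=1,PS=0
  L3 @0x26[3] → 0x2A007  P=1,RW=1,US=1,PS=0
  ⇒ phys 0x2A3FF  [4 reads]

Access #0 PA: 0x2A3FF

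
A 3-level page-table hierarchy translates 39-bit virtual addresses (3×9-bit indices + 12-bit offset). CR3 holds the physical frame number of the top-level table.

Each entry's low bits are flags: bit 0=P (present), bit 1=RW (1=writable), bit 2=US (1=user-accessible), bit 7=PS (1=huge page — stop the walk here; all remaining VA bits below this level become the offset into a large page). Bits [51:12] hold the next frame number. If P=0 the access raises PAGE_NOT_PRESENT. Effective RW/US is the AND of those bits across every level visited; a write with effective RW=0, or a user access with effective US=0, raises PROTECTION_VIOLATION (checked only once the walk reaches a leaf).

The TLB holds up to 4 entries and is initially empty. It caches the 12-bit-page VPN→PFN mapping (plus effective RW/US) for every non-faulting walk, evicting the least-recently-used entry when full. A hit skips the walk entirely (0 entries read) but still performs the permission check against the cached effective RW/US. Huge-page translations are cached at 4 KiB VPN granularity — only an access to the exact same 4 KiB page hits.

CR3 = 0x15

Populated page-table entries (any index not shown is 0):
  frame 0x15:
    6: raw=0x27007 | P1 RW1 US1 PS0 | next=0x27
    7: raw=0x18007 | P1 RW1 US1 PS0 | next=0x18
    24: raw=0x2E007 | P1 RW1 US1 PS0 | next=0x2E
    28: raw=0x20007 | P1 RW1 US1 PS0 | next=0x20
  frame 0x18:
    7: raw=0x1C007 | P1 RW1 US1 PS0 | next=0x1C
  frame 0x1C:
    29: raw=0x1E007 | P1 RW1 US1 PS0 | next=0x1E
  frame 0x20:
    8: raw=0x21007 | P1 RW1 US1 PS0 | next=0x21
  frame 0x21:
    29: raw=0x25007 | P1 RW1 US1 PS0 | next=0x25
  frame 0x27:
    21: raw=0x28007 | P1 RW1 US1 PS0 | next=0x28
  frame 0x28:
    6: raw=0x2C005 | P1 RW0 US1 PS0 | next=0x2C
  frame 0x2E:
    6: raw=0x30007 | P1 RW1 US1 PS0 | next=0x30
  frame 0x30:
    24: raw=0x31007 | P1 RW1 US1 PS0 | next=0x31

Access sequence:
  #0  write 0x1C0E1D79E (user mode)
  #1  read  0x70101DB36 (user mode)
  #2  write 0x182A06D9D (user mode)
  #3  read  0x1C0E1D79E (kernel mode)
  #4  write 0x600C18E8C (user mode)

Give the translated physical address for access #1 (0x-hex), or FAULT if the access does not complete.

Per-access translation:
#0 VA=0x1C0E1D79E (w,user):
  lvl0: tbl 0x15, slot 7 ⇒ 0x18007 (P1/RW1/US1/PS0)
  lvl1: tbl 0x18, slot 7 ⇒ 0x1C007 (P1/RW1/US1/PS0)
  lvl2: tbl 0x1C, slot 29 ⇒ 0x1E007 (P1/RW1/US1/PS0)
  ✓ 0x1E79E  — 3 lookups
#1 VA=0x70101DB36 (r,user):
  lvl0: tbl 0x15, slot 28 ⇒ 0x20007 (P1/RW1/US1/PS0)
  lvl1: tbl 0x20, slot 8 ⇒ 0x21007 (P1/RW1/US1/PS0)
  lvl2: tbl 0x21, slot 29 ⇒ 0x25007 (P1/RW1/US1/PS0)
  ✓ 0x25B36  — 3 lookups
#2 VA=0x182A06D9D (w,user):
  lvl0: tbl 0x15, slot 6 ⇒ 0x27007 (P1/RW1/US1/PS0)
  lvl1: tbl 0x27, slot 21 ⇒ 0x28007 (P1/RW1/US1/PS0)
  lvl2: tbl 0x28, slot 6 ⇒ 0x2C005 (P1/RW0/US1/PS0)
  ⇒ fault: PROTECTION_VIOLATION  — 3 lookups
#3 VA=0x1C0E1D79E (r,kernel):
  TLB hit vpn=0x1C0E1D → PA=0x1E79E
#4 VA=0x600C18E8C (w,user):
  lvl0: tbl 0x15, slot 24 ⇒ 0x2E007 (P1/RW1/US1/PS0)
  lvl1: tbl 0x2E, slot 6 ⇒ 0x30007 (P1/RW1/US1/PS0)
  lvl2: tbl 0x30, slot 24 ⇒ 0x31007 (P1/RW1/US1/PS0)
  ✓ 0x31E8C  — 3 lookups

Access #1 PA: 0x25B36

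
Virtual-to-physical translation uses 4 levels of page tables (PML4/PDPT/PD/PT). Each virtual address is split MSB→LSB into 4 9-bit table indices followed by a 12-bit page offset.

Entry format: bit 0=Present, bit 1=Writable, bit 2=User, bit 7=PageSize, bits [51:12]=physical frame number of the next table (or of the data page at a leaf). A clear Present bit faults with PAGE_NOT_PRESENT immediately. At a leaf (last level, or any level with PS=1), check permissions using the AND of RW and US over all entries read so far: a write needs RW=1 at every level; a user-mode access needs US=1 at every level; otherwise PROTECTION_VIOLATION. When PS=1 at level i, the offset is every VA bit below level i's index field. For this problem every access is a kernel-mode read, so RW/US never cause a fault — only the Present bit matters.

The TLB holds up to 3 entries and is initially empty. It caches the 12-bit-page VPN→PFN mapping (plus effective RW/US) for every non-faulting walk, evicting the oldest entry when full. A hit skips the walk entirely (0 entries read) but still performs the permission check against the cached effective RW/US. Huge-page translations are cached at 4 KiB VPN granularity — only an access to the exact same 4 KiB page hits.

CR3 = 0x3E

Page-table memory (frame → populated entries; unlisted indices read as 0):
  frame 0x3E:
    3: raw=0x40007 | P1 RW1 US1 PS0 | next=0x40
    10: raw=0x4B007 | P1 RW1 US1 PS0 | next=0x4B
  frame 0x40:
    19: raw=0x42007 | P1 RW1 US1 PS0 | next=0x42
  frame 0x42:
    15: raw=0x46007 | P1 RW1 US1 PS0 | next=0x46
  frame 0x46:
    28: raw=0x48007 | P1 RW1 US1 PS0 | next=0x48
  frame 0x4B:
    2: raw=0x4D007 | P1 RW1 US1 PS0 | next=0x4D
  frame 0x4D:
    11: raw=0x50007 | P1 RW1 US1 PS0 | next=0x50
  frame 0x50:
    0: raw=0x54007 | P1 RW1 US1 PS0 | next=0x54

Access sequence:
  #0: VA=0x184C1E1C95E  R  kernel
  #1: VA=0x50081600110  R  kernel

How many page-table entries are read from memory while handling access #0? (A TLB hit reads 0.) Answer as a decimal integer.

Walk each access:
#0 VA=0x184C1E1C95E (r,kernel):
  L0 @0x3E[3] → 0x40007  P=1,RW=1,US=1,PS=0
  L1 @0x40[19] → 0x42007  P=1,RW=1,US=1,PS=0
  L2 @0x42[15] → 0x46007  P=1,RW=1,US=1,PS=0
  L3 @0x46[28] → 0x48007  P=1,RW=1,US=1,PS=0
  ⇒ phys 0x4895E  [4 reads]
#1 VA=0x50081600110 (r,kernel):
  L0 @0x3E[10] → 0x4B007  P=1,RW=1,US=1,PS=0
  L1 @0x4B[2] → 0x4D007  P=1,RW=1,US=1,PS=0
  L2 @0x4D[11] → 0x50007  P=1,RW=1,US=1,PS=0
  L3 @0x50[0] → 0x54007  P=1,RW=1,US=1,PS=0
  ⇒ phys 0x54110  [4 reads]

Entries read for #0: 4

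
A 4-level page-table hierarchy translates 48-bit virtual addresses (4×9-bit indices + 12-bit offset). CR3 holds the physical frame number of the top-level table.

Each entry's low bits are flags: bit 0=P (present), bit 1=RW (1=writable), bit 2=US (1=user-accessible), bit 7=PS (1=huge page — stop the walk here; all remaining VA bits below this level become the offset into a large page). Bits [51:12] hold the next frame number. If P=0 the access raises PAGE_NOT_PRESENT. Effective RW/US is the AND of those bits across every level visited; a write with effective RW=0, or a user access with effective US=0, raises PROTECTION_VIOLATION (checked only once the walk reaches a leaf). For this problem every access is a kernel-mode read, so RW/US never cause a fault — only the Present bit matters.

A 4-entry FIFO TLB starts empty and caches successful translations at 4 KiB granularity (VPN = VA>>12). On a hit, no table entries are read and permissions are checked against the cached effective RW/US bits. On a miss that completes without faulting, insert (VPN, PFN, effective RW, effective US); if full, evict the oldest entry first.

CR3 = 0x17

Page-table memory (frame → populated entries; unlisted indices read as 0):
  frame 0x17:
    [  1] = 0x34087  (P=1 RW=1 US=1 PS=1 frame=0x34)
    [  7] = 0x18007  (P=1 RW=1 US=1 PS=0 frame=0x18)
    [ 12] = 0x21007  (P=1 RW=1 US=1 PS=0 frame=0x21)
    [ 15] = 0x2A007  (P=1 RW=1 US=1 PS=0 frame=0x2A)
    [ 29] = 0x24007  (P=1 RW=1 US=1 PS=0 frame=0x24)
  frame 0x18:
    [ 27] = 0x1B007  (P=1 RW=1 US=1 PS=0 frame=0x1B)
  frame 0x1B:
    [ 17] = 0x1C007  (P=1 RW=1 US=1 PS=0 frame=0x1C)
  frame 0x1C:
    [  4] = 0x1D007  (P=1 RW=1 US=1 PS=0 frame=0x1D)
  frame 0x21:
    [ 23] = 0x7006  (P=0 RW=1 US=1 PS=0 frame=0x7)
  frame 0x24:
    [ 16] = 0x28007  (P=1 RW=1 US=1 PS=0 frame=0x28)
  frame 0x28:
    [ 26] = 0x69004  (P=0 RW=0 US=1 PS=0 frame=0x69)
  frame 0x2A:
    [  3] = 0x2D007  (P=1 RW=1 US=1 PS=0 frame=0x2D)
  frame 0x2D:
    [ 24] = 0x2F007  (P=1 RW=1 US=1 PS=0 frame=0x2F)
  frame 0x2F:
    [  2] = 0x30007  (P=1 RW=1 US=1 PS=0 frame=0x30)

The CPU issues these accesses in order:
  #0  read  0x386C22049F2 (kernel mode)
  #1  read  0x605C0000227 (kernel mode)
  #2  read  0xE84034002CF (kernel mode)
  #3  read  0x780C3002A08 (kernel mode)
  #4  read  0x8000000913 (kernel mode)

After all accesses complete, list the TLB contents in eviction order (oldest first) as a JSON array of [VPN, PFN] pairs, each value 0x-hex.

Walk each access:
#0 VA=0x386C22049F2 (r,kernel):
  L0 @0x17[7] → 0x18007  P=1,RW=1,US=1,PS=0
  L1 @0x18[27] → 0x1B007  P=1,RW=1,US=1,PS=0
  L2 @0x1B[17] → 0x1C007  P=1,RW=1,US=1,PS=0
  L3 @0x1C[4] → 0x1D007  P=1,RW=1,US=1,PS=0
  ✓ 0x1D9F2  — 4 lookups
#1 VA=0x605C0000227 (r,kernel):
  L0 @0x17[12] → 0x21007  P=1,RW=1,US=1,PS=0
  L1 @0x21[23] → 0x7006  P=0,RW=1,US=1,PS=0
  ⇒ fault: PAGE_NOT_PRESENT  — 2 lookups
#2 VA=0xE84034002CF (r,kernel):
  L0 @0x17[29] → 0x24007  P=1,RW=1,US=1,PS=0
  L1 @0x24[16] → 0x28007  P=1,RW=1,US=1,PS=0
  L2 @0x28[26] → 0x69004  P=0,RW=0,US=1,PS=0
  ⇒ fault: PAGE_NOT_PRESENT  — 3 lookups
#3 VA=0x780C3002A08 (r,kernel):
  L0 @0x17[15] → 0x2A007  P=1,RW=1,US=1,PS=0
  L1 @0x2A[3] → 0x2D007  P=1,RW=1,US=1,PS=0
  L2 @0x2D[24] → 0x2F007  P=1,RW=1,US=1,PS=0
  L3 @0x2F[2] → 0x30007  P=1,RW=1,US=1,PS=0
  ✓ 0x30A08  — 4 lookups
#4 VA=0x8000000913 (r,kernel):
  L0 @0x17[1] → 0x34087  P=1,RW=1,US=1,PS=1
  ✓ 0x34913 (huge @L0)  — 1 lookups

TLB: [["0x386C2204", "0x1D"], ["0x780C3002", "0x30"], ["0x8000000", "0x34"]]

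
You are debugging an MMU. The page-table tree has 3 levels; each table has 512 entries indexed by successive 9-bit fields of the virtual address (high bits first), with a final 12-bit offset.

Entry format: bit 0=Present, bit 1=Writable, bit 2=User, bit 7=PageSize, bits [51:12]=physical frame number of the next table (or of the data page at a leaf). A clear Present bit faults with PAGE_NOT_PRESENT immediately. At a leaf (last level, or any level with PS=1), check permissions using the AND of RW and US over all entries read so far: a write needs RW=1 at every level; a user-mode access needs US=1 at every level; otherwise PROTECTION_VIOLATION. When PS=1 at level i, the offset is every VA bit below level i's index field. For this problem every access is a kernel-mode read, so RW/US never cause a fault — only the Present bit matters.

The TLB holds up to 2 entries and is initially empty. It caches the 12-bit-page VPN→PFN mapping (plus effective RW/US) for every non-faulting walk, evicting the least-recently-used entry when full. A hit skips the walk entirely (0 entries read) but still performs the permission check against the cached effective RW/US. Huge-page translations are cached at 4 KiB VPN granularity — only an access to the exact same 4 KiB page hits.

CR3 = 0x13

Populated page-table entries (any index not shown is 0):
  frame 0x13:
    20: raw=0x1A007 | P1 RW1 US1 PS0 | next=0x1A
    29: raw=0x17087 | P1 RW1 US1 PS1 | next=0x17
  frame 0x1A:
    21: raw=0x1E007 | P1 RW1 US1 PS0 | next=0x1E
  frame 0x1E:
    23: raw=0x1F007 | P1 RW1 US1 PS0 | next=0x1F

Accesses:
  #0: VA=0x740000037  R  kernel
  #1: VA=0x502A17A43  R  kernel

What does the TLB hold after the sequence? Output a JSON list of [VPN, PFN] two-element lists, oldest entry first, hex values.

Trace:
#0 VA=0x740000037 (r,kernel):
  [0] read 0x13 idx=29: raw=0x17087 flags P=1 W=1 U=1 S=1
  → PA=0x17037 (huge @L0)  (1 entries read)
#1 VA=0x502A17A43 (r,kernel):
  [0] read 0x13 idx=20: raw=0x1A007 flags P=1 W=1 U=1 S=0
  [1] read 0x1A idx=21: raw=0x1E007 flags P=1 W=1 U=1 S=0
  [2] read 0x1E idx=23: raw=0x1F007 flags P=1 W=1 U=1 S=0
  → PA=0x1FA43  (3 entries read)

TLB: [["0x740000", "0x17"], ["0x502A17", "0x1F"]]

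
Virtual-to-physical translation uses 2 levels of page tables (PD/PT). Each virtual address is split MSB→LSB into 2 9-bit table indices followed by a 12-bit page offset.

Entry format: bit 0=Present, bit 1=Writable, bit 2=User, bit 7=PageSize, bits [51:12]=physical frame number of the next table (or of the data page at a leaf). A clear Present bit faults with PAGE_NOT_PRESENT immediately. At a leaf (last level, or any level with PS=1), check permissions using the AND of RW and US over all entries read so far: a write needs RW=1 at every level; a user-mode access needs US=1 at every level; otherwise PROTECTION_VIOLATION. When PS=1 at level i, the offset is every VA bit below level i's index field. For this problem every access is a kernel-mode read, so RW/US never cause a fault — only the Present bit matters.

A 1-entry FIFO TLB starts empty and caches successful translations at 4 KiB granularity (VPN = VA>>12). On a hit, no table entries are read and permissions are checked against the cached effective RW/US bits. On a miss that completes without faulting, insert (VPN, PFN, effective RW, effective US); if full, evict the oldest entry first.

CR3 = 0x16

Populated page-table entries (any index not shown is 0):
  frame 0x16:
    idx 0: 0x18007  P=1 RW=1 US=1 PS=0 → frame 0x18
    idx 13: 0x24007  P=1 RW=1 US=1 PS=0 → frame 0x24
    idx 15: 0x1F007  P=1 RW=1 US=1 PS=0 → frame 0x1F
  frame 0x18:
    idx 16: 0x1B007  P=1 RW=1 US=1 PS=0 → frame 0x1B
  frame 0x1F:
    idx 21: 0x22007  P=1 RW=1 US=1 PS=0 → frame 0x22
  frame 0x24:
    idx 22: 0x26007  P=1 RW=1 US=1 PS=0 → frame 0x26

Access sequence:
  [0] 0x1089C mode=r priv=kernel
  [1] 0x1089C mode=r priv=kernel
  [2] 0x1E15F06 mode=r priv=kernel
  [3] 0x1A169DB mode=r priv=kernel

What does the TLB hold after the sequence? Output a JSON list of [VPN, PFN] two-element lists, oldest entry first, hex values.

Trace:
#0 VA=0x1089C (r,kernel):
  L0: frame=0x16 idx=0 entry=0x18007 [P=1 RW=1 US=1 PS=0]
  L1: frame=0x18 idx=16 entry=0x1B007 [P=1 RW=1 US=1 PS=0]
  → PA=0x1B89C  (2 entries read)
#1 VA=0x1089C (r,kernel):
  TLB hit vpn=0x10 → PA=0x1B89C
#2 VA=0x1E15F06 (r,kernel):
  L0: frame=0x16 idx=15 entry=0x1F007 [P=1 RW=1 US=1 PS=0]
  L1: frame=0x1F idx=21 entry=0x22007 [P=1 RW=1 US=1 PS=0]
  → PA=0x22F06  (2 entries read)
#3 VA=0x1A169DB (r,kernel):
  L0: frame=0x16 idx=13 entry=0x24007 [P=1 RW=1 US=1 PS=0]
  L1: frame=0x24 idx=22 entry=0x26007 [P=1 RW=1 US=1 PS=0]
  → PA=0x269DB  (2 entries read)

TLB: [["0x1A16", "0x26"]]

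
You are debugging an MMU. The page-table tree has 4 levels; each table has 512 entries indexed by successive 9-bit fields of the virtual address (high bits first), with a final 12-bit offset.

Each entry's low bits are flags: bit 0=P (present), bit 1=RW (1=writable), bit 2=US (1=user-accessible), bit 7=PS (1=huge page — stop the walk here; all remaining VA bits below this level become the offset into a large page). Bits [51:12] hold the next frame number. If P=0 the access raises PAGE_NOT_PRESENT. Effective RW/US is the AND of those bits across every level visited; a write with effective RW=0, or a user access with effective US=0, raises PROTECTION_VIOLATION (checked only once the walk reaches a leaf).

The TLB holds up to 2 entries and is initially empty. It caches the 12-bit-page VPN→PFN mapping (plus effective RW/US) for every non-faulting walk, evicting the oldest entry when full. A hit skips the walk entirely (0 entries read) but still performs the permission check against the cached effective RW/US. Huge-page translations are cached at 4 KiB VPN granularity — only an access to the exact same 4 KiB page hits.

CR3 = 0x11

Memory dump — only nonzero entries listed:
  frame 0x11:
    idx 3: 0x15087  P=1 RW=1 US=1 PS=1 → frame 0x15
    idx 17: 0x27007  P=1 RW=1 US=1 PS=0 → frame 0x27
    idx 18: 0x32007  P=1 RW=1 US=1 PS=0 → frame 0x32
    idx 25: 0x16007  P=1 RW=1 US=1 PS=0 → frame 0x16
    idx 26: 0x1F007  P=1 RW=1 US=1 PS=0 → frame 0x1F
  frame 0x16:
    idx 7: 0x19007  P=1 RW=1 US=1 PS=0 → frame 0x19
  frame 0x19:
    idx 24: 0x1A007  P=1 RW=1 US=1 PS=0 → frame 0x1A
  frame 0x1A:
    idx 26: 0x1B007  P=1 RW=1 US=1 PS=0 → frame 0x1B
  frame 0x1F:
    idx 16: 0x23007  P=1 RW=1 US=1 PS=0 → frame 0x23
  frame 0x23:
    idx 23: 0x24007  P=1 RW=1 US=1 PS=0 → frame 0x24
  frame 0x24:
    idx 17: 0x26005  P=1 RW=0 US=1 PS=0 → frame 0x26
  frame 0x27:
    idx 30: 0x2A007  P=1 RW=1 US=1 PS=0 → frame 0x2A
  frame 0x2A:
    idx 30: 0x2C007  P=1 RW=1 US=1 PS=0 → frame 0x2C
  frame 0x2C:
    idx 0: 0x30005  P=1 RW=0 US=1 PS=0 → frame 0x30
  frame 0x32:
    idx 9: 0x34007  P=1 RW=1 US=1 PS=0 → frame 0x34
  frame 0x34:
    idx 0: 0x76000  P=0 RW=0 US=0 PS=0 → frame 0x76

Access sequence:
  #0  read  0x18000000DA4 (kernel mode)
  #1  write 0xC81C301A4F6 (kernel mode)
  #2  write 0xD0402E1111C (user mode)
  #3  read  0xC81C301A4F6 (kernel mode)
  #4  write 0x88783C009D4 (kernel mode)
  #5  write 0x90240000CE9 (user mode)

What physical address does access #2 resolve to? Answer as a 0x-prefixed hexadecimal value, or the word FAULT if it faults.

Per-access translation:
#0 VA=0x18000000DA4 (r,kernel):
  lvl0: tbl 0x11, slot 3 ⇒ 0x15087 (P1/RW1/US1/PS1)
  ⇒ phys 0x15DA4 (huge @L0)  [1 reads]
#1 VA=0xC81C301A4F6 (w,kernel):
  lvl0: tbl 0x11, slot 25 ⇒ 0x16007 (P1/RW1/US1/PS0)
  lvl1: tbl 0x16, slot 7 ⇒ 0x19007 (P1/RW1/US1/PS0)
  lvl2: tbl 0x19, slot 24 ⇒ 0x1A007 (P1/RW1/US1/PS0)
  lvl3: tbl 0x1A, slot 26 ⇒ 0x1B007 (P1/RW1/US1/PS0)
  ⇒ phys 0x1B4F6  [4 reads]
#2 VA=0xD0402E1111C (w,user):
  lvl0: tbl 0x11, slot 26 ⇒ 0x1F007 (P1/RW1/US1/PS0)
  lvl1: tbl 0x1F, slot 16 ⇒ 0x23007 (P1/RW1/US1/PS0)
  lvl2: tbl 0x23, slot 23 ⇒ 0x24007 (P1/RW1/US1/PS0)
  lvl3: tbl 0x24, slot 17 ⇒ 0x26005 (P1/RW0/US1/PS0)
  → PROTECTION_VIOLATION  (4 entries read)
#3 VA=0xC81C301A4F6 (r,kernel):
  TLB hit vpn=0xC81C301A → PA=0x1B4F6
#4 VA=0x88783C009D4 (w,kernel):
  lvl0: tbl 0x11, slot 17 ⇒ 0x27007 (P1/RW1/US1/PS0)
  lvl1: tbl 0x27, slot 30 ⇒ 0x2A007 (P1/RW1/US1/PS0)
  lvl2: tbl 0x2A, slot 30 ⇒ 0x2C007 (P1/RW1/US1/PS0)
  lvl3: tbl 0x2C, slot 0 ⇒ 0x30005 (P1/RW0/US1/PS0)
  → PROTECTION_VIOLATION  (4 entries read)
#5 VA=0x90240000CE9 (w,user):
  lvl0: tbl 0x11, slot 18 ⇒ 0x32007 (P1/RW1/US1/PS0)
  lvl1: tbl 0x32, slot 9 ⇒ 0x34007 (P1/RW1/US1/PS0)
  lvl2: tbl 0x34, slot 0 ⇒ 0x76000 (P0/RW0/US0/PS0)
  → PAGE_NOT_PRESENT  (3 entries read)

Access #2 PA: FAULT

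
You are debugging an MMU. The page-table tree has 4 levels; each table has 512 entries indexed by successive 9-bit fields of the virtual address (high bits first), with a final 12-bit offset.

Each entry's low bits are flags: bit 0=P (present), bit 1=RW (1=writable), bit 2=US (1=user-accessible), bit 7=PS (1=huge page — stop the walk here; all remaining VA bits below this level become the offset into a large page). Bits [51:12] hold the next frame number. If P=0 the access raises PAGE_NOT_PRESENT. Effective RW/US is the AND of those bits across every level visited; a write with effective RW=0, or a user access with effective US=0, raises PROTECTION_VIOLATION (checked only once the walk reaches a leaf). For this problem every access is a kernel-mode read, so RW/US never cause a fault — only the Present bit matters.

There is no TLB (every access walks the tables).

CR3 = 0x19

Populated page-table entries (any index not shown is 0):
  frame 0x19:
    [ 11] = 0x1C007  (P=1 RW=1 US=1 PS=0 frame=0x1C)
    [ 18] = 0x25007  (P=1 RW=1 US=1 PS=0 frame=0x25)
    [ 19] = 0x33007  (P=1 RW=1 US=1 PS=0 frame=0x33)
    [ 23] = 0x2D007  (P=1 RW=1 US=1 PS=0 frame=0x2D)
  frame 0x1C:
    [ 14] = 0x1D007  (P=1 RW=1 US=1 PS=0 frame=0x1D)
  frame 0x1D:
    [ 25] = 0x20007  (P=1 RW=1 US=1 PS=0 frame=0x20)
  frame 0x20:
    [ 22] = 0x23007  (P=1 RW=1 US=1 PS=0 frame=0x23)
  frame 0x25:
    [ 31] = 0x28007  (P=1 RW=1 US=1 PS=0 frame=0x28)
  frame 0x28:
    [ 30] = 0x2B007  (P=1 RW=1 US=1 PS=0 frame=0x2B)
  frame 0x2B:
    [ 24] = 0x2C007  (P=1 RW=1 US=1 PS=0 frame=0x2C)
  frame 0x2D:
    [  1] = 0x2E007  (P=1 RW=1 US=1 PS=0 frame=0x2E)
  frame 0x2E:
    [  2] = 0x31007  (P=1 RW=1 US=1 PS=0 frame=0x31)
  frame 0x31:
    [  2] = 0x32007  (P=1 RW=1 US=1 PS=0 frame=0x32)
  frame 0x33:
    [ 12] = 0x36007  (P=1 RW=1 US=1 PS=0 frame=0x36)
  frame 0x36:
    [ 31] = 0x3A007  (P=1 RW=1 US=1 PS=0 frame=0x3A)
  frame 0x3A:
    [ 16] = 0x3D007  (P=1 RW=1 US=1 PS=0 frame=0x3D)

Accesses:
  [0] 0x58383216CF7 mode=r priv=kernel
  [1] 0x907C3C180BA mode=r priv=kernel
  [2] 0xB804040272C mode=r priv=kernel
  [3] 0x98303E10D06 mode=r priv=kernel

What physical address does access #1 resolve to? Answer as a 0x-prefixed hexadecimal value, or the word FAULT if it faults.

Trace:
#0 VA=0x58383216CF7 (r,kernel):
  [0] read 0x19 idx=11: raw=0x1C007 flags P=1 W=1 U=1 S=0
  [1] read 0x1C idx=14: raw=0x1D007 flags P=1 W=1 U=1 S=0
  [2] read 0x1D idx=25: raw=0x20007 flags P=1 W=1 U=1 S=0
  [3] read 0x20 idx=22: raw=0x23007 flags P=1 W=1 U=1 S=0
  ⇒ phys 0x23CF7  [4 reads]
#1 VA=0x907C3C180BA (r,kernel):
  [0] read 0x19 idx=18: raw=0x25007 flags P=1 W=1 U=1 S=0
  [1] read 0x25 idx=31: raw=0x28007 flags P=1 W=1 U=1 S=0
  [2] read 0x28 idx=30: raw=0x2B007 flags P=1 W=1 U=1 S=0
  [3] read 0x2B idx=24: raw=0x2C007 flags P=1 W=1 U=1 S=0
  ⇒ phys 0x2C0BA  [4 reads]
#2 VA=0xB804040272C (r,kernel):
  [0] read 0x19 idx=23: raw=0x2D007 flags P=1 W=1 U=1 S=0
  [1] read 0x2D idx=1: raw=0x2E007 flags P=1 W=1 U=1 S=0
  [2] read 0x2E idx=2: raw=0x31007 flags P=1 W=1 U=1 S=0
  [3] read 0x31 idx=2: raw=0x32007 flags P=1 W=1 U=1 S=0
  ⇒ phys 0x3272C  [4 reads]
#3 VA=0x98303E10D06 (r,kernel):
  [0] read 0x19 idx=19: raw=0x33007 flags P=1 W=1 U=1 S=0
  [1] read 0x33 idx=12: raw=0x36007 flags P=1 W=1 U=1 S=0
  [2] read 0x36 idx=31: raw=0x3A007 flags P=1 W=1 U=1 S=0
  [3] read 0x3A idx=16: raw=0x3D007 flags P=1 W=1 U=1 S=0
  ⇒ phys 0x3DD06  [4 reads]

Access #1 PA: 0x2C0BA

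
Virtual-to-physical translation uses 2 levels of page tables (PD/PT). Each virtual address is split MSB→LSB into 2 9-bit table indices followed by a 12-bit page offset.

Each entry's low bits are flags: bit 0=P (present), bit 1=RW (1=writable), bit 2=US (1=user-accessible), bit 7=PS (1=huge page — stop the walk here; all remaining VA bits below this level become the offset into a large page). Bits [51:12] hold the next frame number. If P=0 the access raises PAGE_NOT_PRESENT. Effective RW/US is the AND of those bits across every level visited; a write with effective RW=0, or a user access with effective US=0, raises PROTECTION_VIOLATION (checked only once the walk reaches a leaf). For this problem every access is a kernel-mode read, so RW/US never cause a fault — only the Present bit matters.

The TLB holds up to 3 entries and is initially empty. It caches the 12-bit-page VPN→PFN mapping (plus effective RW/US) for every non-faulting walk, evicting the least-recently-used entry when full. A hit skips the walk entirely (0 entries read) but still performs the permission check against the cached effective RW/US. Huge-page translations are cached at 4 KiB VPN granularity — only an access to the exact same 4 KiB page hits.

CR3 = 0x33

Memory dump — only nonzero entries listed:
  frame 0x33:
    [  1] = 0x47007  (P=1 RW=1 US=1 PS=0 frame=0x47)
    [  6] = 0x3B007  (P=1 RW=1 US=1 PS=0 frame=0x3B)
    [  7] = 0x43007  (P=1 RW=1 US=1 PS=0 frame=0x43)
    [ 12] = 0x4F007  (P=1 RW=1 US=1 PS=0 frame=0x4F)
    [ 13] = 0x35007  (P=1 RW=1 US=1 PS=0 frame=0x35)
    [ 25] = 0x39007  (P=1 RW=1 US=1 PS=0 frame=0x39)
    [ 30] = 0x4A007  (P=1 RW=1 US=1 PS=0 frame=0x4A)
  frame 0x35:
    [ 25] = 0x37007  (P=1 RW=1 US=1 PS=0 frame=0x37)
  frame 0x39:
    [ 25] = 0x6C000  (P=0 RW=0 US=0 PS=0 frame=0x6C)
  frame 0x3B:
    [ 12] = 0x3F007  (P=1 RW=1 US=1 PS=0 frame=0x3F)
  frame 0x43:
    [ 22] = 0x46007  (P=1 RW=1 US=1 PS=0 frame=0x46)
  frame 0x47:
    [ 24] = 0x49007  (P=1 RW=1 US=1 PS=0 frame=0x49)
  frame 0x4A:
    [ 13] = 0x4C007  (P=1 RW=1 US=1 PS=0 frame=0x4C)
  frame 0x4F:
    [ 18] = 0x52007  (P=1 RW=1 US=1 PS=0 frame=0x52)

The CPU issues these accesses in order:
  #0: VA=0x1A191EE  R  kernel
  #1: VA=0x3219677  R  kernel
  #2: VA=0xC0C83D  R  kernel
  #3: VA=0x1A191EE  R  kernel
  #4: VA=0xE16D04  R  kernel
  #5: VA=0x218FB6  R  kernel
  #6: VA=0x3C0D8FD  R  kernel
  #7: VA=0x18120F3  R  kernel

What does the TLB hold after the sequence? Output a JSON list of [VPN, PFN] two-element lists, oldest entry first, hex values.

Trace:
#0 VA=0x1A191EE (r,kernel):
  L0: frame=0x33 idx=13 entry=0x35007 [P=1 RW=1 US=1 PS=0]
  L1: frame=0x35 idx=25 entry=0x37007 [P=1 RW=1 US=1 PS=0]
  ⇒ phys 0x371EE  [2 reads]
#1 VA=0x3219677 (r,kernel):
  L0: frame=0x33 idx=25 entry=0x39007 [P=1 RW=1 US=1 PS=0]
  L1: frame=0x39 idx=25 entry=0x6C000 [P=0 RW=0 US=0 PS=0]
  ⇒ fault: PAGE_NOT_PRESENT  — 2 lookups
#2 VA=0xC0C83D (r,kernel):
  L0: frame=0x33 idx=6 entry=0x3B007 [P=1 RW=1 US=1 PS=0]
  L1: frame=0x3B idx=12 entry=0x3F007 [P=1 RW=1 US=1 PS=0]
  ⇒ phys 0x3F83D  [2 reads]
#3 VA=0x1A191EE (r,kernel):
  TLB hit vpn=0x1A19 → PA=0x371EE
#4 VA=0xE16D04 (r,kernel):
  L0: frame=0x33 idx=7 entry=0x43007 [P=1 RW=1 US=1 PS=0]
  L1: frame=0x43 idx=22 entry=0x46007 [P=1 RW=1 US=1 PS=0]
  ⇒ phys 0x46D04  [2 reads]
#5 VA=0x218FB6 (r,kernel):
  L0: frame=0x33 idx=1 entry=0x47007 [P=1 RW=1 US=1 PS=0]
  L1: frame=0x47 idx=24 entry=0x49007 [P=1 RW=1 US=1 PS=0]
  ⇒ phys 0x49FB6  [2 reads]
#6 VA=0x3C0D8FD (r,kernel):
  L0: frame=0x33 idx=30 entry=0x4A007 [P=1 RW=1 US=1 PS=0]
  L1: frame=0x4A idx=13 entry=0x4C007 [P=1 RW=1 US=1 PS=0]
  ⇒ phys 0x4C8FD  [2 reads]
#7 VA=0x18120F3 (r,kernel):
  L0: frame=0x33 idx=12 entry=0x4F007 [P=1 RW=1 US=1 PS=0]
  L1: frame=0x4F idx=18 entry=0x52007 [P=1 RW=1 US=1 PS=0]
  ⇒ phys 0x520F3  [2 reads]

TLB: [["0x218", "0x49"], ["0x3C0D", "0x4C"], ["0x1812", "0x52"]]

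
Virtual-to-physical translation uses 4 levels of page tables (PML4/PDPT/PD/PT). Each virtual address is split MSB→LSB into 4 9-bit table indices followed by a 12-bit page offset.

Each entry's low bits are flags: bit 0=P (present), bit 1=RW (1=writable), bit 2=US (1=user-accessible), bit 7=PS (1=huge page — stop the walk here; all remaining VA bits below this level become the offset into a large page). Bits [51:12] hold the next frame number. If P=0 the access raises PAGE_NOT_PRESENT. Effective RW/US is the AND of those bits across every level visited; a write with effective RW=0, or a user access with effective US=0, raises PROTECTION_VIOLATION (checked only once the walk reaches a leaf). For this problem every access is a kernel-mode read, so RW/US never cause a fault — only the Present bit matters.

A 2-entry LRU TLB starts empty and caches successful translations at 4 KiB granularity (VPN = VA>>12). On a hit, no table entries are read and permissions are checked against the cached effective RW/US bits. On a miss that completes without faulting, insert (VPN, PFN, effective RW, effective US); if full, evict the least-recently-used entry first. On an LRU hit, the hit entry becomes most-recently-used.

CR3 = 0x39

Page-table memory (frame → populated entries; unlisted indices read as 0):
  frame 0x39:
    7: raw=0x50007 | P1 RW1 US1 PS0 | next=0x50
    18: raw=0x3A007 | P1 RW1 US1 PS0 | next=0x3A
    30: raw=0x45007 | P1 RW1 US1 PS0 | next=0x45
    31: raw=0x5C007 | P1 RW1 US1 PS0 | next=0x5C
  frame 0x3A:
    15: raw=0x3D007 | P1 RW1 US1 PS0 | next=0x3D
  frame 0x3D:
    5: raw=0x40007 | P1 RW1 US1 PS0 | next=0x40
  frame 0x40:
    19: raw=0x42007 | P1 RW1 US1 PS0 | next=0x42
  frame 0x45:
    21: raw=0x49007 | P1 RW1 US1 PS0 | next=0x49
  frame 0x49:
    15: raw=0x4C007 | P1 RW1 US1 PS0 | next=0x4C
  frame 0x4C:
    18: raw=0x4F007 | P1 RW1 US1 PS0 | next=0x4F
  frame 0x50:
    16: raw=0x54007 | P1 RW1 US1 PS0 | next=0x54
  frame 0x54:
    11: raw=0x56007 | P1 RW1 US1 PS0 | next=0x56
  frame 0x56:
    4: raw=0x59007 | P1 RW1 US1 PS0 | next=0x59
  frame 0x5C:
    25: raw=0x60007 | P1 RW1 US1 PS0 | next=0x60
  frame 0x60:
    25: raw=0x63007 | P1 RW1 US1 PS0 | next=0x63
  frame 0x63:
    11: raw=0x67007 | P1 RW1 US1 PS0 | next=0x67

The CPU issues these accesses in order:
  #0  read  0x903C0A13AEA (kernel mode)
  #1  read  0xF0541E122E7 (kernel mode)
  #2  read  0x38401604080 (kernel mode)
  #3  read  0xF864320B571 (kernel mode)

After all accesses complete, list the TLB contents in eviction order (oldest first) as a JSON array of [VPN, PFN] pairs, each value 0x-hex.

Per-access translation:
#0 VA=0x903C0A13AEA (r,kernel):
  L0: frame=0x39 idx=18 entry=0x3A007 [P=1 RW=1 US=1 PS=0]
  L1: frame=0x3A idx=15 entry=0x3D007 [P=1 RW=1 US=1 PS=0]
  L2: frame=0x3D idx=5 entry=0x40007 [P=1 RW=1 US=1 PS=0]
  L3: frame=0x40 idx=19 entry=0x42007 [P=1 RW=1 US=1 PS=0]
  ✓ 0x42AEA  — 4 lookups
#1 VA=0xF0541E122E7 (r,kernel):
  L0: frame=0x39 idx=30 entry=0x45007 [P=1 RW=1 US=1 PS=0]
  L1: frame=0x45 idx=21 entry=0x49007 [P=1 RW=1 US=1 PS=0]
  L2: frame=0x49 idx=15 entry=0x4C007 [P=1 RW=1 US=1 PS=0]
  L3: frame=0x4C idx=18 entry=0x4F007 [P=1 RW=1 US=1 PS=0]
  ✓ 0x4F2E7  — 4 lookups
#2 VA=0x38401604080 (r,kernel):
  L0: frame=0x39 idx=7 entry=0x50007 [P=1 RW=1 US=1 PS=0]
  L1: frame=0x50 idx=16 entry=0x54007 [P=1 RW=1 US=1 PS=0]
  L2: frame=0x54 idx=11 entry=0x56007 [P=1 RW=1 US=1 PS=0]
  L3: frame=0x56 idx=4 entry=0x59007 [P=1 RW=1 US=1 PS=0]
  ✓ 0x59080  — 4 lookups
#3 VA=0xF864320B571 (r,kernel):
  L0: frame=0x39 idx=31 entry=0x5C007 [P=1 RW=1 US=1 PS=0]
  L1: frame=0x5C idx=25 entry=0x60007 [P=1 RW=1 US=1 PS=0]
  L2: frame=0x60 idx=25 entry=0x63007 [P=1 RW=1 US=1 PS=0]
  L3: frame=0x63 idx=11 entry=0x67007 [P=1 RW=1 US=1 PS=0]
  ✓ 0x67571  — 4 lookups

TLB: [["0x38401604", "0x59"], ["0xF864320B", "0x67"]]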